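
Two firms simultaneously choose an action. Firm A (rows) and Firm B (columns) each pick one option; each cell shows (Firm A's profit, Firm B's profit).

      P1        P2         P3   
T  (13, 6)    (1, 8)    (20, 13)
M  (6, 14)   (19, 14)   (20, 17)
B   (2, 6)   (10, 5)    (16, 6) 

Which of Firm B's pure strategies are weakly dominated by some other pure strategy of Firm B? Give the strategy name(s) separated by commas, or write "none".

P1, P2

P3 weakly dominates P1 — T: 13>6, M: 17>14, B: 6=6.
P3 weakly dominates P2 — T: 13>8, M: 17>14, B: 6>5.
P3: no other strategy beats it everywhere (P1 at T (13>6); P2 at T (13>8)).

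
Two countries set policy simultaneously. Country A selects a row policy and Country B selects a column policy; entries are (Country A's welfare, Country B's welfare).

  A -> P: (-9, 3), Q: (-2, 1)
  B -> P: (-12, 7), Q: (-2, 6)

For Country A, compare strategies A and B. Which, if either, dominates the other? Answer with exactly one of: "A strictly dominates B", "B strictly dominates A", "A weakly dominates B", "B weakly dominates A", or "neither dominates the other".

A weakly dominates B

A's payoffs vs B's, by Country B's action — P: -9>-12, Q: -2=-2.
A is at least as good everywhere and strictly better somewhere (tied only at Q), so A weakly but not strictly dominates B.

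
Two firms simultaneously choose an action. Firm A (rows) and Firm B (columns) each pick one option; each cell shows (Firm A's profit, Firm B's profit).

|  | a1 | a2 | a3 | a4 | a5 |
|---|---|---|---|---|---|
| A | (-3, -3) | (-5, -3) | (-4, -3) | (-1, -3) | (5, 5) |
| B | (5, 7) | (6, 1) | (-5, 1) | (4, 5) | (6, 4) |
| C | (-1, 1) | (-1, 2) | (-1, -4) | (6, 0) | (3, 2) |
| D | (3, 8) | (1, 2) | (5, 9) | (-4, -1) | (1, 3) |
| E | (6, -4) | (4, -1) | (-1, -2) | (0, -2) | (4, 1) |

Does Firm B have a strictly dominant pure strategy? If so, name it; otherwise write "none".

none

a1 fails to dominate a2 at A (-3=-3).
a2 fails to dominate a1 at A (-3=-3).
a3 fails to dominate a1 at A (-3=-3).
a4 fails to dominate a1 at A (-3=-3).
a5 fails to dominate a1 at B (4<7).
No single strategy dominates all the others.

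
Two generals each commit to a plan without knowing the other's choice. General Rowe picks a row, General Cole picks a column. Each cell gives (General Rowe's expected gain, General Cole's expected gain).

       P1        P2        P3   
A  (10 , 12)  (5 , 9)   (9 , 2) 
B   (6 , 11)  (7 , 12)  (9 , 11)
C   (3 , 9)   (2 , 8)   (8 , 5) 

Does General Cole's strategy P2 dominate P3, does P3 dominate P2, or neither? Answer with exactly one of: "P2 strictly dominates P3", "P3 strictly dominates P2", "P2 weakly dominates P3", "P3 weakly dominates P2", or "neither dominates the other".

P2's payoffs vs P3's, by General Rowe's action — A: 9>2, B: 12>11, C: 8>5.
Every comparison favours P2, so P2 strictly dominates P3.

P2 strictly dominates P3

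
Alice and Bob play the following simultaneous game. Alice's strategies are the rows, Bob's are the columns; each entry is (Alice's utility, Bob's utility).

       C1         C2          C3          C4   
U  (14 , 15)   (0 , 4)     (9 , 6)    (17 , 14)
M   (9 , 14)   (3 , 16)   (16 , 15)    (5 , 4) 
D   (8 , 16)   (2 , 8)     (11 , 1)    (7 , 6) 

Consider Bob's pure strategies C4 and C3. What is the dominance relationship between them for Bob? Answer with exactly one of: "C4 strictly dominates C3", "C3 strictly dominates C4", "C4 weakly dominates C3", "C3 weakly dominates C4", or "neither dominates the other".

Compare C4 to C3 across each opponent action: U: 14>6, M: 4<15, D: 6>1.
C4 does better at U, D but worse at M; neither strategy dominates the other.

neither dominates the other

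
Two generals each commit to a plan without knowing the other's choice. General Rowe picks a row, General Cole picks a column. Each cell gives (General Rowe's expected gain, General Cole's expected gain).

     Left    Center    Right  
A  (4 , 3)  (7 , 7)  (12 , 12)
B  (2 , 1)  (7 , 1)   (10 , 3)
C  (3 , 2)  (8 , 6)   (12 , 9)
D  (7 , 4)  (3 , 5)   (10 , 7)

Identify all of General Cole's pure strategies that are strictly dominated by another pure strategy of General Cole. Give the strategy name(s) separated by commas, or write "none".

Left, Center

Right strictly dominates Left — A: 12>3, B: 3>1, C: 9>2, D: 7>4.
Center: dominated, since Right does at least as well everywhere (A: 12>7, B: 3>1, C: 9>6, D: 7>5).
Right is not dominated — it holds its own against Left at A (12>3); Center at A (12>7).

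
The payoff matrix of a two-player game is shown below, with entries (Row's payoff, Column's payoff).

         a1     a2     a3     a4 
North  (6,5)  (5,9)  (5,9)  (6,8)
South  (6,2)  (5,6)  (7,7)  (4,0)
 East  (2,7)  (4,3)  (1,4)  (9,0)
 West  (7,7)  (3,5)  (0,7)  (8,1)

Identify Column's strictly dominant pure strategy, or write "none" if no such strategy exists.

none

a1 fails to dominate a2 at North (5<9).
a2 fails to dominate a1 at East (3<7).
a3 fails to dominate a1 at East (4<7).
a4 fails to dominate a1 at South (0<2).
No single strategy dominates all the others.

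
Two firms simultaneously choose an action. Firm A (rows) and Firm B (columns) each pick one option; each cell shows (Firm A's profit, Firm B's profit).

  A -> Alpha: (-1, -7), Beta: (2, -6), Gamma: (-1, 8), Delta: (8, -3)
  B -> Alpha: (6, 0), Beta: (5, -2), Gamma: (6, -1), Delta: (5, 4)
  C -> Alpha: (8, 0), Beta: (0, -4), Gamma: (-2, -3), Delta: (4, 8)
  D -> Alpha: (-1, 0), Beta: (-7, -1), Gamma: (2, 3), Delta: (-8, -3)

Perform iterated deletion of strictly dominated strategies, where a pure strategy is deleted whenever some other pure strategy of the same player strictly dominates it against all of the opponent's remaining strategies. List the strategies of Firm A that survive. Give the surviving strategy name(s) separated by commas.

A, B

Row D is eliminated: B beats it against every remaining column (Alpha: 6>-1, Beta: 5>-7, Gamma: 6>2, Delta: 5>-8).
Column Alpha is eliminated: Delta beats it against every remaining row (A: -3>-7, B: 4>0, C: 8>0).
For Firm A, A strictly dominates C on the remaining columns (Beta: 2>0, Gamma: -1>-2, Delta: 8>4); eliminate C.
Firm B's strategy Beta is strictly dominated by Gamma (A: 8>-6, B: -1>-2) and is removed.
Among the remaining strategies, none is strictly dominated by another pure strategy of the same player, so the elimination stops.
Surviving strategies — Firm A: {A, B}; Firm B: {Gamma, Delta}.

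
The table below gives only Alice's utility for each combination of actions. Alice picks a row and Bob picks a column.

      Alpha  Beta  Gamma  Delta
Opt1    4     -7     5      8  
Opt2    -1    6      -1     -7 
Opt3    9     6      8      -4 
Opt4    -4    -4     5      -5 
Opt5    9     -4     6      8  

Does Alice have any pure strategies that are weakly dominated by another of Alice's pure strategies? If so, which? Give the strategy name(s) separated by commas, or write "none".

Opt5 weakly dominates Opt1 — Alpha: 9>4, Beta: -4>-7, Gamma: 6>5, Delta: 8=8.
Opt2: dominated, since Opt3 does at least as well everywhere (Alpha: 9>-1, Beta: 6=6, Gamma: 8>-1, Delta: -4>-7).
Opt3: no other strategy beats it everywhere (Opt1 at Alpha (9>4); Opt2 at Alpha (9>-1); Opt4 at Alpha (9>-4); Opt5 at Beta (6>-4)).
Opt4: dominated, since Opt3 does at least as well everywhere (Alpha: 9>-4, Beta: 6>-4, Gamma: 8>5, Delta: -4>-5).
Nothing dominates Opt5: Opt1 at Alpha (9>4); Opt2 at Alpha (9>-1); Opt3 at Delta (8>-4); Opt4 at Alpha (9>-4).

Opt1, Opt2, Opt4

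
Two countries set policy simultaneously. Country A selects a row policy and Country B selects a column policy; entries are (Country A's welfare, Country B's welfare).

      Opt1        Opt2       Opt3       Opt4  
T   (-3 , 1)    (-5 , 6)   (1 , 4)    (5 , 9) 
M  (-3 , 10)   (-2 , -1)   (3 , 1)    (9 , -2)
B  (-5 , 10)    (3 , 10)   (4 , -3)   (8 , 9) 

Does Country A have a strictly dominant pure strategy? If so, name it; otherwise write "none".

none

T fails to dominate M at Opt1 (-3=-3).
M fails to dominate T at Opt1 (-3=-3).
B fails to dominate T at Opt1 (-5<-3).
No single strategy dominates all the others.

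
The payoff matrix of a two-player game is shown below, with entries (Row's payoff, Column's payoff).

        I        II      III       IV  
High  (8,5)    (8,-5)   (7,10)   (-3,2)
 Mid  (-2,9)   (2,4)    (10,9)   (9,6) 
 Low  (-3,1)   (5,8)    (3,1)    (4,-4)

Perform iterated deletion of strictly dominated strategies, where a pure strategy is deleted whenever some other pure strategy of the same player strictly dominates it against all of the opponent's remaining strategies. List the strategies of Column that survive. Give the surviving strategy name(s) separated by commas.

I, III

Column IV is eliminated: I beats it against every remaining row (High: 5>2, Mid: 9>6, Low: 1>-4).
For Row, High strictly dominates Low on the remaining columns (I: 8>-3, II: 8>5, III: 7>3); eliminate Low.
For Column, I strictly dominates II on the remaining rows (High: 5>-5, Mid: 9>4); eliminate II.
Among the remaining strategies, none is strictly dominated by another pure strategy of the same player, so the elimination stops.
Surviving strategies — Row: {High, Mid}; Column: {I, III}.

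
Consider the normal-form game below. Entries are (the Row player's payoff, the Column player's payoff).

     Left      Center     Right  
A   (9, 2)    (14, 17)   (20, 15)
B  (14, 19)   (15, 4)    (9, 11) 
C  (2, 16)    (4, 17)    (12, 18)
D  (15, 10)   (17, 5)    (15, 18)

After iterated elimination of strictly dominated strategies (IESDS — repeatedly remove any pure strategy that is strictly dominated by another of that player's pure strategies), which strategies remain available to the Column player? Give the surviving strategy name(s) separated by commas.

The Row player's strategy B is strictly dominated by D (Left: 15>14, Center: 17>15, Right: 15>9) and is removed.
For the Row player, A strictly dominates C on the remaining columns (Left: 9>2, Center: 14>4, Right: 20>12); eliminate C.
For the Column player, Right strictly dominates Left on the remaining rows (A: 15>2, D: 18>10); eliminate Left.
Among the remaining strategies, none is strictly dominated by another pure strategy of the same player, so the elimination stops.
Surviving strategies — the Row player: {A, D}; the Column player: {Center, Right}.

Center, Right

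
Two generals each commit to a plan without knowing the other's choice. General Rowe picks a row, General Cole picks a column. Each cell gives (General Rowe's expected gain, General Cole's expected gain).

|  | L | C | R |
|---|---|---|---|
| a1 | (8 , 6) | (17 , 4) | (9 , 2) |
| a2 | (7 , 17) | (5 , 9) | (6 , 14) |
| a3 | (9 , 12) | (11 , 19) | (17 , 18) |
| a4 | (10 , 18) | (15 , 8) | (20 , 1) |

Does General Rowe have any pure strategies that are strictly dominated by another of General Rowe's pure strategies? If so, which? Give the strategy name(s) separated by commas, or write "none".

a1: no other strategy beats it everywhere (a2 at L (8>7); a3 at C (17>11); a4 at C (17>15)).
a2 is strictly dominated by a1 (L: 8>7, C: 17>5, R: 9>6).
a3 is strictly dominated by a4 (L: 10>9, C: 15>11, R: 20>17).
Nothing dominates a4: a1 at L (10>8); a2 at L (10>7); a3 at L (10>9).

a2, a3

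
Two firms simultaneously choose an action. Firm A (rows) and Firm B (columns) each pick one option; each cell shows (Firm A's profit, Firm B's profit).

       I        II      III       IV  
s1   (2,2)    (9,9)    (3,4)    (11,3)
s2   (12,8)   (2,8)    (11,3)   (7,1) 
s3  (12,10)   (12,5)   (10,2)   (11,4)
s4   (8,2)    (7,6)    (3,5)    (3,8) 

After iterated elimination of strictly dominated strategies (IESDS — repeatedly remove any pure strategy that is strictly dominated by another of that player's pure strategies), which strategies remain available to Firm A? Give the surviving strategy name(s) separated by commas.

Firm A's strategy s4 is strictly dominated by s3 (I: 12>8, II: 12>7, III: 10>3, IV: 11>3) and is removed.
For Firm B, II strictly dominates III on the remaining rows (s1: 9>4, s2: 8>3, s3: 5>2); eliminate III.
Column IV is eliminated: II beats it against every remaining row (s1: 9>3, s2: 8>1, s3: 5>4).
For Firm A, s3 strictly dominates s1 on the remaining columns (I: 12>2, II: 12>9); eliminate s1.
Among the remaining strategies, none is strictly dominated by another pure strategy of the same player, so the elimination stops.
Surviving strategies — Firm A: {s2, s3}; Firm B: {I, II}.

s2, s3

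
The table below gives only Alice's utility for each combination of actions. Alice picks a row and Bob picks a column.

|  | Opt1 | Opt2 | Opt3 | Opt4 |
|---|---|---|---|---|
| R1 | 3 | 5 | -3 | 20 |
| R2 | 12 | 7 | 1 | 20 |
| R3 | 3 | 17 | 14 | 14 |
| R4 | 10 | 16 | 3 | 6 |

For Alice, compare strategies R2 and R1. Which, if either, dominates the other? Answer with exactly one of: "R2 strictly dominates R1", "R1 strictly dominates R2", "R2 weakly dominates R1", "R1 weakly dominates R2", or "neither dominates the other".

R2's payoffs vs R1's, by Bob's action — Opt1: 12>3, Opt2: 7>5, Opt3: 1>-3, Opt4: 20=20.
R2 is at least as good everywhere and strictly better somewhere (tied only at Opt4), so R2 weakly but not strictly dominates R1.

R2 weakly dominates R1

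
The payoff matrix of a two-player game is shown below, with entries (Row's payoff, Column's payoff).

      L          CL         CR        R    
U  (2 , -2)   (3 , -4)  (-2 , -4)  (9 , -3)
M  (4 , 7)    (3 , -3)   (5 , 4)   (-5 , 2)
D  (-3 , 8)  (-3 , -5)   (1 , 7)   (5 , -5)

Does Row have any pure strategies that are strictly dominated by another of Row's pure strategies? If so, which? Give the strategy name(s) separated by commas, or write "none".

none

U: no other strategy beats it everywhere (M at CL (3=3); D at L (2>-3)).
Nothing dominates M: U at L (4>2); D at L (4>-3).
D: no other strategy beats it everywhere (U at CR (1>-2); M at R (5>-5)).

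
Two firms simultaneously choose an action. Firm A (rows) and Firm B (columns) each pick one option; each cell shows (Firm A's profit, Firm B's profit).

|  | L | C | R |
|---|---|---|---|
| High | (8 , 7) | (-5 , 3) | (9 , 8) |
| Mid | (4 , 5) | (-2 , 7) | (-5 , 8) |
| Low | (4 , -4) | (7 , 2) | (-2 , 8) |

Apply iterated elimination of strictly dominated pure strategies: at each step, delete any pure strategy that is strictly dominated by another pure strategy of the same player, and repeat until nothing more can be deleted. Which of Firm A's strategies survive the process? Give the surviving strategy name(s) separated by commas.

High

Firm B's strategy L is strictly dominated by R (High: 8>7, Mid: 8>5, Low: 8>-4) and is removed.
Firm A's strategy Mid is strictly dominated by Low (C: 7>-2, R: -2>-5) and is removed.
For Firm B, R strictly dominates C on the remaining rows (High: 8>3, Low: 8>2); eliminate C.
Row Low is eliminated: High beats it against every remaining column (R: 9>-2).
Among the remaining strategies, none is strictly dominated by another pure strategy of the same player, so the elimination stops.
Surviving strategies — Firm A: {High}; Firm B: {R}.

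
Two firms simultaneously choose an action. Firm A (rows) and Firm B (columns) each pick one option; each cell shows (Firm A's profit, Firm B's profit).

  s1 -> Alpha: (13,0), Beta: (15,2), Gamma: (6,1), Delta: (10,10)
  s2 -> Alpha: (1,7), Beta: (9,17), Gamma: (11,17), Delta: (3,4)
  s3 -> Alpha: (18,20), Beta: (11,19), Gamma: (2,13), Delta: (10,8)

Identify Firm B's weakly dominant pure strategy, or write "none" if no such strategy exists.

Alpha fails to dominate Beta at s1 (0<2).
Beta fails to dominate Alpha at s3 (19<20).
Gamma fails to dominate Alpha at s3 (13<20).
Delta fails to dominate Alpha at s2 (4<7).
No single strategy dominates all the others.

none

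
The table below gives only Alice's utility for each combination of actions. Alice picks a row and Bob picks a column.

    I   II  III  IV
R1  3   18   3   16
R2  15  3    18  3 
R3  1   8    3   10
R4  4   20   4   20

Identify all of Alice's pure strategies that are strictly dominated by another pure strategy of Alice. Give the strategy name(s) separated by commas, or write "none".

R1: dominated, since R4 does at least as well everywhere (I: 4>3, II: 20>18, III: 4>3, IV: 20>16).
Nothing dominates R2: R1 at I (15>3); R3 at I (15>1); R4 at I (15>4).
R3 is strictly dominated by R4 (I: 4>1, II: 20>8, III: 4>3, IV: 20>10).
Nothing dominates R4: R1 at I (4>3); R2 at II (20>3); R3 at I (4>1).

R1, R3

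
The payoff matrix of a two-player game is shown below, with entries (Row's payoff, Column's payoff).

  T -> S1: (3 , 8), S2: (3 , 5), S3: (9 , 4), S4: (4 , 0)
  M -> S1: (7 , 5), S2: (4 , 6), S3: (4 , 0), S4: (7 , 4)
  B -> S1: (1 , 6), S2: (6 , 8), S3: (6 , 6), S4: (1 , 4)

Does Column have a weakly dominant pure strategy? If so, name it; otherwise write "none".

none

S1 fails to dominate S2 at M (5<6).
S2 fails to dominate S1 at T (5<8).
S3 fails to dominate S1 at T (4<8).
S4 fails to dominate S1 at T (0<8).
No single strategy dominates all the others.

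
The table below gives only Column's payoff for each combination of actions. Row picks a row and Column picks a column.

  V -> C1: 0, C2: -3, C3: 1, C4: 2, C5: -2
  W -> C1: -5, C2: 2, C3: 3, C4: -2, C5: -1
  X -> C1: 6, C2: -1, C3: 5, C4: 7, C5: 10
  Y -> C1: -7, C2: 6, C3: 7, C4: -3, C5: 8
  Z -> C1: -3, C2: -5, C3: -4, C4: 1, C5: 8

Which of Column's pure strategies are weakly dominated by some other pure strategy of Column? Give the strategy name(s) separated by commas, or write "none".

C1: dominated, since C4 does at least as well everywhere (V: 2>0, W: -2>-5, X: 7>6, Y: -3>-7, Z: 1>-3).
C2: dominated, since C3 does at least as well everywhere (V: 1>-3, W: 3>2, X: 5>-1, Y: 7>6, Z: -4>-5).
Nothing dominates C3: C1 at V (1>0); C2 at V (1>-3); C4 at W (3>-2); C5 at V (1>-2).
C4: no other strategy beats it everywhere (C1 at V (2>0); C2 at V (2>-3); C3 at V (2>1); C5 at V (2>-2)).
Nothing dominates C5: C1 at W (-1>-5); C2 at V (-2>-3); C3 at X (10>5); C4 at W (-1>-2).

C1, C2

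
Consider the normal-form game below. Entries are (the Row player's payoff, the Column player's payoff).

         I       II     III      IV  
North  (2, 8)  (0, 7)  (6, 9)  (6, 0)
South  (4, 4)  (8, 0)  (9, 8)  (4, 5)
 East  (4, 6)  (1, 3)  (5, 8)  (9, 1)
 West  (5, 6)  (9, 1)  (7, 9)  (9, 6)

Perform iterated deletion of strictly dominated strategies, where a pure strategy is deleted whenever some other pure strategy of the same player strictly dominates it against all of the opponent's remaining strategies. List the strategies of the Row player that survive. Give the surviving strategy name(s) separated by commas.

The Row player's strategy North is strictly dominated by West (I: 5>2, II: 9>0, III: 7>6, IV: 9>6) and is removed.
The Column player's strategy I is strictly dominated by III (South: 8>4, East: 8>6, West: 9>6) and is removed.
For the Column player, III strictly dominates II on the remaining rows (South: 8>0, East: 8>3, West: 9>1); eliminate II.
The Column player's strategy IV is strictly dominated by III (South: 8>5, East: 8>1, West: 9>6) and is removed.
For the Row player, South strictly dominates East on the remaining columns (III: 9>5); eliminate East.
The Row player's strategy West is strictly dominated by South (III: 9>7) and is removed.
Among the remaining strategies, none is strictly dominated by another pure strategy of the same player, so the elimination stops.
Surviving strategies — the Row player: {South}; the Column player: {III}.

South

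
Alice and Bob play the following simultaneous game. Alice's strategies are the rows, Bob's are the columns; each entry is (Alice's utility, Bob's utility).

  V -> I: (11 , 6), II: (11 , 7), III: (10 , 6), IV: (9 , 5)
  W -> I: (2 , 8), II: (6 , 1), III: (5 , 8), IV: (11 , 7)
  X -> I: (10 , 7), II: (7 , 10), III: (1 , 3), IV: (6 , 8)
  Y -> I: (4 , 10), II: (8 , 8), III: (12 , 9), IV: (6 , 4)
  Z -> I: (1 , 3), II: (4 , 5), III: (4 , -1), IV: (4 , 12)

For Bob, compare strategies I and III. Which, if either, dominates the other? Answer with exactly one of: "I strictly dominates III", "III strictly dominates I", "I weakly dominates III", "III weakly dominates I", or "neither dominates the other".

I weakly dominates III

I's payoffs vs III's, by Alice's action — V: 6=6, W: 8=8, X: 7>3, Y: 10>9, Z: 3>-1.
I is at least as good everywhere and strictly better somewhere (tied only at V, W), so I weakly but not strictly dominates III.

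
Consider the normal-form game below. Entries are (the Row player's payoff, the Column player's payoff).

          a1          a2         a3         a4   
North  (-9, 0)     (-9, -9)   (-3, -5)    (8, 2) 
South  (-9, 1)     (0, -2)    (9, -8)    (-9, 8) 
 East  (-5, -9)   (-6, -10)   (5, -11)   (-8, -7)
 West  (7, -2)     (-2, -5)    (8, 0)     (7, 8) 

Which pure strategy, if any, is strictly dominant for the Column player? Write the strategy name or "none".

a4

a4 vs a1: North: 2>0, South: 8>1, East: -7>-9, West: 8>-2.
a4 vs a2: North: 2>-9, South: 8>-2, East: -7>-10, West: 8>-5.
a4 vs a3: North: 2>-5, South: 8>-8, East: -7>-11, West: 8>0.
a4 strictly beats every other strategy against every opponent action, so it is strictly dominant.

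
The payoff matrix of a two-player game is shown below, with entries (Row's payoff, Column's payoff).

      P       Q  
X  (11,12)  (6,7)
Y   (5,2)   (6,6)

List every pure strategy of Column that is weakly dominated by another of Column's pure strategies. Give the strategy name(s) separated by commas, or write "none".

none

Nothing dominates P: Q at X (12>7).
Q: no other strategy beats it everywhere (P at Y (6>2)).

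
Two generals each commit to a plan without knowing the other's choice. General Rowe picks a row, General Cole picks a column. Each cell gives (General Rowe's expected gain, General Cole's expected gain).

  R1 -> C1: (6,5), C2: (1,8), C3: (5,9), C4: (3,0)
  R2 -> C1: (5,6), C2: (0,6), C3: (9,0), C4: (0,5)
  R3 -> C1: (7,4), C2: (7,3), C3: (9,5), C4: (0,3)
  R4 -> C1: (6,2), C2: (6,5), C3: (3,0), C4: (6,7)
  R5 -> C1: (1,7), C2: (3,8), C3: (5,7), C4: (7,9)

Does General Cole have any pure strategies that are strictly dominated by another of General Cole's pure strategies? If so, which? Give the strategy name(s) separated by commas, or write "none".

none

C1: no other strategy beats it everywhere (C2 at R2 (6=6); C3 at R2 (6>0); C4 at R1 (5>0)).
Nothing dominates C2: C1 at R1 (8>5); C3 at R2 (6>0); C4 at R1 (8>0).
C3 is not dominated — it holds its own against C1 at R1 (9>5); C2 at R1 (9>8); C4 at R1 (9>0).
C4: no other strategy beats it everywhere (C1 at R4 (7>2); C2 at R3 (3=3); C3 at R2 (5>0)).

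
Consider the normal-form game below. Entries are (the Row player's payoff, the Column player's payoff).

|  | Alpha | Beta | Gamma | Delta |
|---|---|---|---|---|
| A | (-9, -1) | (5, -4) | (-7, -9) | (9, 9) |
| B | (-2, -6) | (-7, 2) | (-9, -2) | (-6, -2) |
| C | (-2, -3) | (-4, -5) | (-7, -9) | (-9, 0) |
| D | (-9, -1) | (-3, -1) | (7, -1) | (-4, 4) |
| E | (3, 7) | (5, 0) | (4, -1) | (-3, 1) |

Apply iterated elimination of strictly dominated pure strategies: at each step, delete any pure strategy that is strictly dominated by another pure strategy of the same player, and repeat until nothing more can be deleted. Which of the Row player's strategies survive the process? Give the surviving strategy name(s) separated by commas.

A, E

Row B is eliminated: E beats it against every remaining column (Alpha: 3>-2, Beta: 5>-7, Gamma: 4>-9, Delta: -3>-6).
The Row player's strategy C is strictly dominated by E (Alpha: 3>-2, Beta: 5>-4, Gamma: 4>-7, Delta: -3>-9) and is removed.
For the Column player, Delta strictly dominates Beta on the remaining rows (A: 9>-4, D: 4>-1, E: 1>0); eliminate Beta.
Column Gamma is eliminated: Delta beats it against every remaining row (A: 9>-9, D: 4>-1, E: 1>-1).
For the Row player, E strictly dominates D on the remaining columns (Alpha: 3>-9, Delta: -3>-4); eliminate D.
Among the remaining strategies, none is strictly dominated by another pure strategy of the same player, so the elimination stops.
Surviving strategies — the Row player: {A, E}; the Column player: {Alpha, Delta}.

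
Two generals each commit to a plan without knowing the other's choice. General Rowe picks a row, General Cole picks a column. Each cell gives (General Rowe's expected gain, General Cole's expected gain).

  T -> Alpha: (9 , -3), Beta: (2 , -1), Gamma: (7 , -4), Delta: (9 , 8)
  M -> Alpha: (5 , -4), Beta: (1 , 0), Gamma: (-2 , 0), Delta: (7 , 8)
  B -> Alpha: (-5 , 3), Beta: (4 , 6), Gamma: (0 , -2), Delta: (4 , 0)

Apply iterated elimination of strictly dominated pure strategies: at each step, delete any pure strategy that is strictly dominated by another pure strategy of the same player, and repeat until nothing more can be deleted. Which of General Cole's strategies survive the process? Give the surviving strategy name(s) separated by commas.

Beta, Delta

Row M is eliminated: T beats it against every remaining column (Alpha: 9>5, Beta: 2>1, Gamma: 7>-2, Delta: 9>7).
Column Alpha is eliminated: Beta beats it against every remaining row (T: -1>-3, B: 6>3).
For General Cole, Beta strictly dominates Gamma on the remaining rows (T: -1>-4, B: 6>-2); eliminate Gamma.
Among the remaining strategies, none is strictly dominated by another pure strategy of the same player, so the elimination stops.
Surviving strategies — General Rowe: {T, B}; General Cole: {Beta, Delta}.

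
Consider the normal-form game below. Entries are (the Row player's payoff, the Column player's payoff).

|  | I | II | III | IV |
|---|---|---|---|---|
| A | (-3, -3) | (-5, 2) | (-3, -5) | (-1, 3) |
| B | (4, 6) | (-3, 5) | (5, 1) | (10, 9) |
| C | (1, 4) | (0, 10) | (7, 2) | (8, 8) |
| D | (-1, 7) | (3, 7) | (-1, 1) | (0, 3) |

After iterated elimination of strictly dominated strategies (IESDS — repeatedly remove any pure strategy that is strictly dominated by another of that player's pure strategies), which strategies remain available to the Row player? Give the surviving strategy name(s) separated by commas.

For the Row player, B strictly dominates A on the remaining columns (I: 4>-3, II: -3>-5, III: 5>-3, IV: 10>-1); eliminate A.
For the Column player, I strictly dominates III on the remaining rows (B: 6>1, C: 4>2, D: 7>1); eliminate III.
Among the remaining strategies, none is strictly dominated by another pure strategy of the same player, so the elimination stops.
Surviving strategies — the Row player: {B, C, D}; the Column player: {I, II, IV}.

B, C, D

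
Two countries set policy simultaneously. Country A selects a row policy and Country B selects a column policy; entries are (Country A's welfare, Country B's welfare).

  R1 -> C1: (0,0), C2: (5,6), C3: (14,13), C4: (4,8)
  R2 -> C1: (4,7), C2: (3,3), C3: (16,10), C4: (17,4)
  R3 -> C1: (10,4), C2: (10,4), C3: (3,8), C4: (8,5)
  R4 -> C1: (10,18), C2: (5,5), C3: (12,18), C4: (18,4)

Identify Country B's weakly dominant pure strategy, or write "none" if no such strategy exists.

C3 vs C1: R1: 13>0, R2: 10>7, R3: 8>4, R4: 18=18.
C3 vs C2: R1: 13>6, R2: 10>3, R3: 8>4, R4: 18>5.
C3 vs C4: R1: 13>8, R2: 10>4, R3: 8>5, R4: 18>4.
C3 is at least as good as every other strategy against every opponent action, so it is weakly dominant.

C3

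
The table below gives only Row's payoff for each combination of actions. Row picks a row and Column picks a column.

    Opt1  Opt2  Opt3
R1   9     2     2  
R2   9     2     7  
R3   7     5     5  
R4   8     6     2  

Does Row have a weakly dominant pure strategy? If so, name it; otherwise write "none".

R1 fails to dominate R2 at Opt3 (2<7).
R2 fails to dominate R3 at Opt2 (2<5).
R3 fails to dominate R1 at Opt1 (7<9).
R4 fails to dominate R1 at Opt1 (8<9).
No single strategy dominates all the others.

none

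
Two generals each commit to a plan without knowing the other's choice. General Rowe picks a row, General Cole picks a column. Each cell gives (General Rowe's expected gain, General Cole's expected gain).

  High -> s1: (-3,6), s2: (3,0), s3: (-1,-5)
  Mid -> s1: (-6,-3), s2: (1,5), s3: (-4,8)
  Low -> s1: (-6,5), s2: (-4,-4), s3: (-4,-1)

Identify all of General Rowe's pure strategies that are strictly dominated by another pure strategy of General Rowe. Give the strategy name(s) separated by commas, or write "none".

Mid, Low

High: no other strategy beats it everywhere (Mid at s1 (-3>-6); Low at s1 (-3>-6)).
Mid is strictly dominated by High (s1: -3>-6, s2: 3>1, s3: -1>-4).
Low: dominated, since High does at least as well everywhere (s1: -3>-6, s2: 3>-4, s3: -1>-4).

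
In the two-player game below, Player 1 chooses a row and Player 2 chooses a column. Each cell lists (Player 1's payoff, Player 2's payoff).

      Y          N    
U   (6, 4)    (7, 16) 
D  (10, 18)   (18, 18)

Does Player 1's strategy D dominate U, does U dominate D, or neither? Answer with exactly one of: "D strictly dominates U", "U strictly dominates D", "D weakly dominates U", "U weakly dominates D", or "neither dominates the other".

D strictly dominates U

Compare D to U across every action of Player 2: Y: 10>6, N: 18>7.
D gives a strictly higher payoff against every action of Player 2, so D strictly dominates U.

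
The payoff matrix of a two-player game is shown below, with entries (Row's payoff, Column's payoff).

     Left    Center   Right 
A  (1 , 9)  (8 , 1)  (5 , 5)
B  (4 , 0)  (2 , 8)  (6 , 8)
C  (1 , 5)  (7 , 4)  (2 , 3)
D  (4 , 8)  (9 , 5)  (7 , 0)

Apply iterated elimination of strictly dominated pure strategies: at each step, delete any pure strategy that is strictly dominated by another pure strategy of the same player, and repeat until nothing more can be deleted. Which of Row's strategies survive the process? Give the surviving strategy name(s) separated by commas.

B, D

Row's strategy A is strictly dominated by D (Left: 4>1, Center: 9>8, Right: 7>5) and is removed.
Row's strategy C is strictly dominated by D (Left: 4>1, Center: 9>7, Right: 7>2) and is removed.
Among the remaining strategies, none is strictly dominated by another pure strategy of the same player, so the elimination stops.
Surviving strategies — Row: {B, D}; Column: {Left, Center, Right}.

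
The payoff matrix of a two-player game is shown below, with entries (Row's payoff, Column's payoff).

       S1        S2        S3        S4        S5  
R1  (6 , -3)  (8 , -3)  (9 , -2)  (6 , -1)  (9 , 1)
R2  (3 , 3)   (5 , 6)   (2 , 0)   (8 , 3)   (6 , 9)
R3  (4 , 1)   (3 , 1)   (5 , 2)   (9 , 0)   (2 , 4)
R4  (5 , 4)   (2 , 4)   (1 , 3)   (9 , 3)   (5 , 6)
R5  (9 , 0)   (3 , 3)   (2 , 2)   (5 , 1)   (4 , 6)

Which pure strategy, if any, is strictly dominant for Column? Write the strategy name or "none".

S5 vs S1: R1: 1>-3, R2: 9>3, R3: 4>1, R4: 6>4, R5: 6>0.
S5 vs S2: R1: 1>-3, R2: 9>6, R3: 4>1, R4: 6>4, R5: 6>3.
S5 vs S3: R1: 1>-2, R2: 9>0, R3: 4>2, R4: 6>3, R5: 6>2.
S5 vs S4: R1: 1>-1, R2: 9>3, R3: 4>0, R4: 6>3, R5: 6>1.
S5 strictly beats every other strategy against every opponent action, so it is strictly dominant.

S5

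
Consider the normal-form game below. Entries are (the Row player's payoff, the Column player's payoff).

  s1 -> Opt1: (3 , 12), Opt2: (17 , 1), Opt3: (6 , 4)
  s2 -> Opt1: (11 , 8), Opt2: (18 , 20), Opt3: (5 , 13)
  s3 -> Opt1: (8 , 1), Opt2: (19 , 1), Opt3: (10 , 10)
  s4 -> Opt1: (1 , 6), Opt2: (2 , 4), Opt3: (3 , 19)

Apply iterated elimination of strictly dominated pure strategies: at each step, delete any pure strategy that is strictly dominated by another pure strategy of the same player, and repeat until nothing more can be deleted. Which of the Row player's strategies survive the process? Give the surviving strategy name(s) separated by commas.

For the Row player, s3 strictly dominates s1 on the remaining columns (Opt1: 8>3, Opt2: 19>17, Opt3: 10>6); eliminate s1.
For the Row player, s2 strictly dominates s4 on the remaining columns (Opt1: 11>1, Opt2: 18>2, Opt3: 5>3); eliminate s4.
The Column player's strategy Opt1 is strictly dominated by Opt3 (s2: 13>8, s3: 10>1) and is removed.
The Row player's strategy s2 is strictly dominated by s3 (Opt2: 19>18, Opt3: 10>5) and is removed.
For the Column player, Opt3 strictly dominates Opt2 on the remaining rows (s3: 10>1); eliminate Opt2.
Among the remaining strategies, none is strictly dominated by another pure strategy of the same player, so the elimination stops.
Surviving strategies — the Row player: {s3}; the Column player: {Opt3}.

s3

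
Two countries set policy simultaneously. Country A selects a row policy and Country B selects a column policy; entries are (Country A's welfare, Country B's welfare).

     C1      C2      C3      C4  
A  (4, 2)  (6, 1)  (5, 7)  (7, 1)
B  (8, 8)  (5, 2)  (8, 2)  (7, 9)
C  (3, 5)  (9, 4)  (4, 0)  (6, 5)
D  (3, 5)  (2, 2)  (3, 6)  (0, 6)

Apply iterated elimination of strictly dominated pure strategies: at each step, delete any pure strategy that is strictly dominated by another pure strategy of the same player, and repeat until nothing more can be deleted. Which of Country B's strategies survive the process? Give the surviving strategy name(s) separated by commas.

C1, C3, C4

Row D is eliminated: A beats it against every remaining column (C1: 4>3, C2: 6>2, C3: 5>3, C4: 7>0).
Column C2 is eliminated: C1 beats it against every remaining row (A: 2>1, B: 8>2, C: 5>4).
Country A's strategy C is strictly dominated by A (C1: 4>3, C3: 5>4, C4: 7>6) and is removed.
Among the remaining strategies, none is strictly dominated by another pure strategy of the same player, so the elimination stops.
Surviving strategies — Country A: {A, B}; Country B: {C1, C3, C4}.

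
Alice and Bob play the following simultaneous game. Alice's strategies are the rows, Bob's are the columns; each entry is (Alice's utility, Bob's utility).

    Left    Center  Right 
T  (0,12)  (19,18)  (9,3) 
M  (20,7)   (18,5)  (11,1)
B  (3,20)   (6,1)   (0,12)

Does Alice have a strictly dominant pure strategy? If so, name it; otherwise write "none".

T fails to dominate M at Left (0<20).
M fails to dominate T at Center (18<19).
B fails to dominate T at Center (6<19).
No single strategy dominates all the others.

none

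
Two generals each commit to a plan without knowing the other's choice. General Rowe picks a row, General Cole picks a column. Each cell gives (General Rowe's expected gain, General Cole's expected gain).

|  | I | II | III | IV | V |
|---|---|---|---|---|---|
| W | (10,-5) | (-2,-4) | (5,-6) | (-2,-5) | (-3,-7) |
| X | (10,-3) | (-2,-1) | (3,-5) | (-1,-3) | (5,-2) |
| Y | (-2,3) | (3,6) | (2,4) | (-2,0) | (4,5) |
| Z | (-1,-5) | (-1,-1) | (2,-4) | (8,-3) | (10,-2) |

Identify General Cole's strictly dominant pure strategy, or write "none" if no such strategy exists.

II vs I: W: -4>-5, X: -1>-3, Y: 6>3, Z: -1>-5.
II vs III: W: -4>-6, X: -1>-5, Y: 6>4, Z: -1>-4.
II vs IV: W: -4>-5, X: -1>-3, Y: 6>0, Z: -1>-3.
II vs V: W: -4>-7, X: -1>-2, Y: 6>5, Z: -1>-2.
II strictly beats every other strategy against every opponent action, so it is strictly dominant.

II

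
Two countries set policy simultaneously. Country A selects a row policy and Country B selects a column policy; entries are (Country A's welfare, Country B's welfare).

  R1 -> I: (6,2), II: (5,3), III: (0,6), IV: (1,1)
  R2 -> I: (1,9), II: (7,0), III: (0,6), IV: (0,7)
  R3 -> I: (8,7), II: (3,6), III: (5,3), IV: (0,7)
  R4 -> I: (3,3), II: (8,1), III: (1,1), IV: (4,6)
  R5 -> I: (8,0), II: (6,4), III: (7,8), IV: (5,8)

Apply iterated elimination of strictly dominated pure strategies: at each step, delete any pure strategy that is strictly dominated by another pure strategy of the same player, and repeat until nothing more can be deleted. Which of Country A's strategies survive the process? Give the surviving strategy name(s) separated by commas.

R3, R5

Row R1 is eliminated: R5 beats it against every remaining column (I: 8>6, II: 6>5, III: 7>0, IV: 5>1).
For Country A, R4 strictly dominates R2 on the remaining columns (I: 3>1, II: 8>7, III: 1>0, IV: 4>0); eliminate R2.
Column II is eliminated: IV beats it against every remaining row (R3: 7>6, R4: 6>1, R5: 8>4).
Country A's strategy R4 is strictly dominated by R5 (I: 8>3, III: 7>1, IV: 5>4) and is removed.
Among the remaining strategies, none is strictly dominated by another pure strategy of the same player, so the elimination stops.
Surviving strategies — Country A: {R3, R5}; Country B: {I, III, IV}.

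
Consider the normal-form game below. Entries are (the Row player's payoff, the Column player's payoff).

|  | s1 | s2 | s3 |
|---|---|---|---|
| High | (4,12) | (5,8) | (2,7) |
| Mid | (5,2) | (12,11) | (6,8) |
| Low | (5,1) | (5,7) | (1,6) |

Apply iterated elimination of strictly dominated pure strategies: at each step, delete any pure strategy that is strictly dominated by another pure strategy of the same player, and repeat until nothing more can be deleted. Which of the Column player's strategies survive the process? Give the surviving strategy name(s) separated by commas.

Row High is eliminated: Mid beats it against every remaining column (s1: 5>4, s2: 12>5, s3: 6>2).
The Column player's strategy s1 is strictly dominated by s2 (Mid: 11>2, Low: 7>1) and is removed.
Row Low is eliminated: Mid beats it against every remaining column (s2: 12>5, s3: 6>1).
For the Column player, s2 strictly dominates s3 on the remaining rows (Mid: 11>8); eliminate s3.
Among the remaining strategies, none is strictly dominated by another pure strategy of the same player, so the elimination stops.
Surviving strategies — the Row player: {Mid}; the Column player: {s2}.

s2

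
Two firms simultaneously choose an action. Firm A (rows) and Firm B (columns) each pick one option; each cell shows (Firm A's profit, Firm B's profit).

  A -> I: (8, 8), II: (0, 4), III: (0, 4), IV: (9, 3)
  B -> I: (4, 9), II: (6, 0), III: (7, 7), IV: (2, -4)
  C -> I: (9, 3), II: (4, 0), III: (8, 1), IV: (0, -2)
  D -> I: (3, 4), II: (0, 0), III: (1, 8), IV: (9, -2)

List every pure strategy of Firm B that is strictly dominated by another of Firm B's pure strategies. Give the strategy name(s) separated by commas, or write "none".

I is not dominated — it holds its own against II at A (8>4); III at A (8>4); IV at A (8>3).
II is strictly dominated by I (A: 8>4, B: 9>0, C: 3>0, D: 4>0).
Nothing dominates III: I at D (8>4); II at A (4=4); IV at A (4>3).
IV is strictly dominated by I (A: 8>3, B: 9>-4, C: 3>-2, D: 4>-2).

II, IV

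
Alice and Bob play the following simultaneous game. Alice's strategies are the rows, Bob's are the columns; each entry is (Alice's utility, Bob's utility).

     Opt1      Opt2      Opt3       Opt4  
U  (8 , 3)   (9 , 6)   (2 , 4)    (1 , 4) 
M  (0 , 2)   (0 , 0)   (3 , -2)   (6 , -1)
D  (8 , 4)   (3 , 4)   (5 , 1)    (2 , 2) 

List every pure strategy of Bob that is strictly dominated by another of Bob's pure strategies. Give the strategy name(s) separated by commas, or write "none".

Opt1 is not dominated — it holds its own against Opt2 at M (2>0); Opt3 at M (2>-2); Opt4 at M (2>-1).
Opt2: no other strategy beats it everywhere (Opt1 at U (6>3); Opt3 at U (6>4); Opt4 at U (6>4)).
Opt3: dominated, since Opt2 does at least as well everywhere (U: 6>4, M: 0>-2, D: 4>1).
Opt2 strictly dominates Opt4 — U: 6>4, M: 0>-1, D: 4>2.

Opt3, Opt4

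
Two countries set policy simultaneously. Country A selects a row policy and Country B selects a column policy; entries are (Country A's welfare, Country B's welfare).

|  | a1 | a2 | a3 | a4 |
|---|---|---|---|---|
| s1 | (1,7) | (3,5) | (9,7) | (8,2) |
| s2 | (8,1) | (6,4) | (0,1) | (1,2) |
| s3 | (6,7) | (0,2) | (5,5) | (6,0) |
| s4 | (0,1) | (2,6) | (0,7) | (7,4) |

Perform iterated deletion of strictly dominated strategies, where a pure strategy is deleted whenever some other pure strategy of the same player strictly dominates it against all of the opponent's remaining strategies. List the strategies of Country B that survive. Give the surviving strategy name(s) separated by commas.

Row s4 is eliminated: s1 beats it against every remaining column (a1: 1>0, a2: 3>2, a3: 9>0, a4: 8>7).
Country B's strategy a4 is strictly dominated by a2 (s1: 5>2, s2: 4>2, s3: 2>0) and is removed.
Among the remaining strategies, none is strictly dominated by another pure strategy of the same player, so the elimination stops.
Surviving strategies — Country A: {s1, s2, s3}; Country B: {a1, a2, a3}.

a1, a2, a3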